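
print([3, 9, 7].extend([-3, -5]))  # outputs None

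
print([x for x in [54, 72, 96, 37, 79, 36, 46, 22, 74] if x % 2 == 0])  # [54, 72, 96, 36, 46, 22, 74]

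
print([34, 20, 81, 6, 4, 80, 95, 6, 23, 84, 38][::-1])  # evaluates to [38, 84, 23, 6, 95, 80, 4, 6, 81, 20, 34]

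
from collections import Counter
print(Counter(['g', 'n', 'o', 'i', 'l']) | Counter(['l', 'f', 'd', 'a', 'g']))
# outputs Counter({'g': 1, 'n': 1, 'o': 1, 'i': 1, 'l': 1, 'f': 1, 'd': 1, 'a': 1})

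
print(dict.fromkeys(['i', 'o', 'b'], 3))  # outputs {'i': 3, 'o': 3, 'b': 3}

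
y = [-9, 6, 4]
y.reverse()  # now [4, 6, -9]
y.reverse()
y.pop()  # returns 4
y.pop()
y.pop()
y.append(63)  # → [63]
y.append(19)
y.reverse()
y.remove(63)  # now [19]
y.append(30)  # [19, 30]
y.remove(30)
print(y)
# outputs [19]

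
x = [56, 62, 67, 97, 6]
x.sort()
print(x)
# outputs [6, 56, 62, 67, 97]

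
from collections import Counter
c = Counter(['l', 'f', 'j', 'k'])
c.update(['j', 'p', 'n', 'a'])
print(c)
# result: Counter({'j': 2, 'l': 1, 'f': 1, 'k': 1, 'p': 1, 'n': 1, 'a': 1})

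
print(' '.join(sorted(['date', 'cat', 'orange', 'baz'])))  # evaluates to baz cat date orange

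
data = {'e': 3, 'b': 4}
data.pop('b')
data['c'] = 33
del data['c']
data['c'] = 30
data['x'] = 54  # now {'e': 3, 'c': 30, 'x': 54}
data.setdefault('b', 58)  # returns 58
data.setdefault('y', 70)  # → 70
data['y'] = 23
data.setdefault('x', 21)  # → 54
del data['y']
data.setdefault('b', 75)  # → 58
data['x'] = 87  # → {'e': 3, 'c': 30, 'x': 87, 'b': 58}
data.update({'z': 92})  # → {'e': 3, 'c': 30, 'x': 87, 'b': 58, 'z': 92}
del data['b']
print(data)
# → {'e': 3, 'c': 30, 'x': 87, 'z': 92}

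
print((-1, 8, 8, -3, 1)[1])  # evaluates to 8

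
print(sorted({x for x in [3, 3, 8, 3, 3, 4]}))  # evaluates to [3, 4, 8]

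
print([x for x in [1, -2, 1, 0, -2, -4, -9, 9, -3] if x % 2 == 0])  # [-2, 0, -2, -4]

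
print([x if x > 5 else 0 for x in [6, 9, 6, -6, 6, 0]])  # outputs [6, 9, 6, 0, 6, 0]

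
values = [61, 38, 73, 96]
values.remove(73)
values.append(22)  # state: [61, 38, 96, 22]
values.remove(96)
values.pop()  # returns 22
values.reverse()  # [38, 61]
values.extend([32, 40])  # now [38, 61, 32, 40]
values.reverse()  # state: [40, 32, 61, 38]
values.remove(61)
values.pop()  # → 38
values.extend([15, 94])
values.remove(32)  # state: [40, 15, 94]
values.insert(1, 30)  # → [40, 30, 15, 94]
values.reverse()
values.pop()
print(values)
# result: [94, 15, 30]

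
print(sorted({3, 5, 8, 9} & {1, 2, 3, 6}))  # [3]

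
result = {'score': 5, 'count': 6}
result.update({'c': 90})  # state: {'score': 5, 'count': 6, 'c': 90}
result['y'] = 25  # {'score': 5, 'count': 6, 'c': 90, 'y': 25}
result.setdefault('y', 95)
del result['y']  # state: {'score': 5, 'count': 6, 'c': 90}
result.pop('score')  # 5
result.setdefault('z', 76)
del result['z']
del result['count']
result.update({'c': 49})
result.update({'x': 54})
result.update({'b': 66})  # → {'c': 49, 'x': 54, 'b': 66}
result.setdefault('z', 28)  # 28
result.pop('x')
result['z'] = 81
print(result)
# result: {'c': 49, 'b': 66, 'z': 81}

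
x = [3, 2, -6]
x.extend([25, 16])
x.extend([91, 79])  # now [3, 2, -6, 25, 16, 91, 79]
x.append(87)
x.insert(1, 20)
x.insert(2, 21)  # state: [3, 20, 21, 2, -6, 25, 16, 91, 79, 87]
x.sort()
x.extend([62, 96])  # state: [-6, 2, 3, 16, 20, 21, 25, 79, 87, 91, 62, 96]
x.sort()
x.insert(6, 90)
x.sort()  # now [-6, 2, 3, 16, 20, 21, 25, 62, 79, 87, 90, 91, 96]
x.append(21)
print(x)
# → [-6, 2, 3, 16, 20, 21, 25, 62, 79, 87, 90, 91, 96, 21]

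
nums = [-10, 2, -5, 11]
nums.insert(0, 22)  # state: [22, -10, 2, -5, 11]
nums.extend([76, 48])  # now [22, -10, 2, -5, 11, 76, 48]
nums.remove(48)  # [22, -10, 2, -5, 11, 76]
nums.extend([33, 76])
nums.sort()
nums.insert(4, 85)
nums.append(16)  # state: [-10, -5, 2, 11, 85, 22, 33, 76, 76, 16]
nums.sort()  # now [-10, -5, 2, 11, 16, 22, 33, 76, 76, 85]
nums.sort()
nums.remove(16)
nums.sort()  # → [-10, -5, 2, 11, 22, 33, 76, 76, 85]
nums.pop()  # 85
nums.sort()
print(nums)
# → [-10, -5, 2, 11, 22, 33, 76, 76]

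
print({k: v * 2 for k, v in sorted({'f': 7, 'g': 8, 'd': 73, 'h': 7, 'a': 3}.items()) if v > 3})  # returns {'d': 146, 'f': 14, 'g': 16, 'h': 14}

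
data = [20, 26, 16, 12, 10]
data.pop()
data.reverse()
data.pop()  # 20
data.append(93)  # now [12, 16, 26, 93]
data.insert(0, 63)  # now [63, 12, 16, 26, 93]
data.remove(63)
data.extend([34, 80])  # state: [12, 16, 26, 93, 34, 80]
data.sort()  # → [12, 16, 26, 34, 80, 93]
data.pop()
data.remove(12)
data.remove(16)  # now [26, 34, 80]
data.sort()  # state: [26, 34, 80]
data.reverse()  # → [80, 34, 26]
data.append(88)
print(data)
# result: [80, 34, 26, 88]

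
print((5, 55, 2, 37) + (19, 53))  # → (5, 55, 2, 37, 19, 53)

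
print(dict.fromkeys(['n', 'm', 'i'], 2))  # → {'n': 2, 'm': 2, 'i': 2}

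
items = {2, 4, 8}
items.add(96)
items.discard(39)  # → {2, 4, 8, 96}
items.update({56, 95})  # {2, 4, 8, 56, 95, 96}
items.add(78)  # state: {2, 4, 8, 56, 78, 95, 96}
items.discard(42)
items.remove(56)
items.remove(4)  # {2, 8, 78, 95, 96}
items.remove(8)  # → {2, 78, 95, 96}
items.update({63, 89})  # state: {2, 63, 78, 89, 95, 96}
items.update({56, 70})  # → {2, 56, 63, 70, 78, 89, 95, 96}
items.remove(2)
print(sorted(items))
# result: [56, 63, 70, 78, 89, 95, 96]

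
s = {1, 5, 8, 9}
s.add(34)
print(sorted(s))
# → [1, 5, 8, 9, 34]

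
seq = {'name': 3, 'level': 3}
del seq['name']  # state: {'level': 3}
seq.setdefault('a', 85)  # 85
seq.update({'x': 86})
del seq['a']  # {'level': 3, 'x': 86}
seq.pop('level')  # 3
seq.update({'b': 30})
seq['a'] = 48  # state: {'x': 86, 'b': 30, 'a': 48}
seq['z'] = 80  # {'x': 86, 'b': 30, 'a': 48, 'z': 80}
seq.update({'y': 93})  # {'x': 86, 'b': 30, 'a': 48, 'z': 80, 'y': 93}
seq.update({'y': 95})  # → {'x': 86, 'b': 30, 'a': 48, 'z': 80, 'y': 95}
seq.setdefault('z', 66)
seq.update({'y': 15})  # {'x': 86, 'b': 30, 'a': 48, 'z': 80, 'y': 15}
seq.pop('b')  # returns 30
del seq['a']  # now {'x': 86, 'z': 80, 'y': 15}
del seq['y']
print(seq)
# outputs {'x': 86, 'z': 80}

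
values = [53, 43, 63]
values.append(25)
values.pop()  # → 25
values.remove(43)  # [53, 63]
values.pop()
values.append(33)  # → [53, 33]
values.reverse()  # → [33, 53]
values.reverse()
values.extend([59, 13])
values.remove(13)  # [53, 33, 59]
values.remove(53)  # [33, 59]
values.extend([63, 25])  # [33, 59, 63, 25]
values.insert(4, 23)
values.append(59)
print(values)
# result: [33, 59, 63, 25, 23, 59]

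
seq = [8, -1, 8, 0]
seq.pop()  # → 0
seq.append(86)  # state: [8, -1, 8, 86]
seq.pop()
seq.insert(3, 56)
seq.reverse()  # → [56, 8, -1, 8]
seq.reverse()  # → [8, -1, 8, 56]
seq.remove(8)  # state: [-1, 8, 56]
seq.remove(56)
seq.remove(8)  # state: [-1]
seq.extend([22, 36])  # [-1, 22, 36]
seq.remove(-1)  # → [22, 36]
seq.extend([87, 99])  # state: [22, 36, 87, 99]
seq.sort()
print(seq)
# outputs [22, 36, 87, 99]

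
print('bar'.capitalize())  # Bar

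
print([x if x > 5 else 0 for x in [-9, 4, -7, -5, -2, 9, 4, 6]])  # [0, 0, 0, 0, 0, 9, 0, 6]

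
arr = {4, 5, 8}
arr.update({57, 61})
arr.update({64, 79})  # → {4, 5, 8, 57, 61, 64, 79}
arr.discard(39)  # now {4, 5, 8, 57, 61, 64, 79}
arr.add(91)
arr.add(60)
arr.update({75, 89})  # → {4, 5, 8, 57, 60, 61, 64, 75, 79, 89, 91}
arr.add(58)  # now {4, 5, 8, 57, 58, 60, 61, 64, 75, 79, 89, 91}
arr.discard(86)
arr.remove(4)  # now {5, 8, 57, 58, 60, 61, 64, 75, 79, 89, 91}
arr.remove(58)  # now {5, 8, 57, 60, 61, 64, 75, 79, 89, 91}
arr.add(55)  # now {5, 8, 55, 57, 60, 61, 64, 75, 79, 89, 91}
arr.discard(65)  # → {5, 8, 55, 57, 60, 61, 64, 75, 79, 89, 91}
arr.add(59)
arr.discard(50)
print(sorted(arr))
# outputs [5, 8, 55, 57, 59, 60, 61, 64, 75, 79, 89, 91]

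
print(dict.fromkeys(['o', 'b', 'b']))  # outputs {'o': None, 'b': None}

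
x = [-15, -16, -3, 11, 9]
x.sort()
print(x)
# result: [-16, -15, -3, 9, 11]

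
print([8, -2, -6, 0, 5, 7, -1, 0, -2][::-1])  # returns [-2, 0, -1, 7, 5, 0, -6, -2, 8]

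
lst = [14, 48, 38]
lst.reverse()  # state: [38, 48, 14]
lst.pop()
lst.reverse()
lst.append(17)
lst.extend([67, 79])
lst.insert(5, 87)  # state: [48, 38, 17, 67, 79, 87]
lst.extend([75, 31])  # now [48, 38, 17, 67, 79, 87, 75, 31]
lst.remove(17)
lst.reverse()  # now [31, 75, 87, 79, 67, 38, 48]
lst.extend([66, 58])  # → [31, 75, 87, 79, 67, 38, 48, 66, 58]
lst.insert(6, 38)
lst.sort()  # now [31, 38, 38, 48, 58, 66, 67, 75, 79, 87]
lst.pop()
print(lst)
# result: [31, 38, 38, 48, 58, 66, 67, 75, 79]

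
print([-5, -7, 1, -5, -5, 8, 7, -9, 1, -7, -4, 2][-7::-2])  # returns [8, -5, -7]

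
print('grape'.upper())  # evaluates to GRAPE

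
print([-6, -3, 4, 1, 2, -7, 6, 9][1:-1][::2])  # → [-3, 1, -7]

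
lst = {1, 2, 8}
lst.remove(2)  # {1, 8}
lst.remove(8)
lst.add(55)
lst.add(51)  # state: {1, 51, 55}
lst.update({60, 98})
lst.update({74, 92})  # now {1, 51, 55, 60, 74, 92, 98}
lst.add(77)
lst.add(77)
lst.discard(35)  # {1, 51, 55, 60, 74, 77, 92, 98}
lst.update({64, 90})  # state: {1, 51, 55, 60, 64, 74, 77, 90, 92, 98}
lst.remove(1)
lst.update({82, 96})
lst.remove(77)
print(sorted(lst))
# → [51, 55, 60, 64, 74, 82, 90, 92, 96, 98]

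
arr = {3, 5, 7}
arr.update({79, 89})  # {3, 5, 7, 79, 89}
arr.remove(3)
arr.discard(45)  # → {5, 7, 79, 89}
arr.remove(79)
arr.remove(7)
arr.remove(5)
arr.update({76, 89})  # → {76, 89}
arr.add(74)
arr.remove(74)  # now {76, 89}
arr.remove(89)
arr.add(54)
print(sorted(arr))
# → [54, 76]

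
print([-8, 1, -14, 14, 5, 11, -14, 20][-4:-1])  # [5, 11, -14]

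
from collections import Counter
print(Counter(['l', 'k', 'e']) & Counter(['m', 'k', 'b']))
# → Counter({'k': 1})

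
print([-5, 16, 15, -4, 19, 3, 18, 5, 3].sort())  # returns None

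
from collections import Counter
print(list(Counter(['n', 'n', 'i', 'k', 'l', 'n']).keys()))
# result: ['n', 'i', 'k', 'l']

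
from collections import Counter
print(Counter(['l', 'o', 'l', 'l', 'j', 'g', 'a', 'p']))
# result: Counter({'l': 3, 'o': 1, 'j': 1, 'g': 1, 'a': 1, 'p': 1})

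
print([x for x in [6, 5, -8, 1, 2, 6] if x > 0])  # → [6, 5, 1, 2, 6]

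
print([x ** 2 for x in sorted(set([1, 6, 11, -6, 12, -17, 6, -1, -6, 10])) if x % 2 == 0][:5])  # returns [36, 36, 100, 144]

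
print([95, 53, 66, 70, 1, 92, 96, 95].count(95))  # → 2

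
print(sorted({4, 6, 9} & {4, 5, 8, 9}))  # [4, 9]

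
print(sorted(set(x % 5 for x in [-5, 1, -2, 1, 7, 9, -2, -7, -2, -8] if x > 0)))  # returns [1, 2, 4]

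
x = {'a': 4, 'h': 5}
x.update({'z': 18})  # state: {'a': 4, 'h': 5, 'z': 18}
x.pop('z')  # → 18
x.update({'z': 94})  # {'a': 4, 'h': 5, 'z': 94}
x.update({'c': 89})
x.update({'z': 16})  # {'a': 4, 'h': 5, 'z': 16, 'c': 89}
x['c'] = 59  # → {'a': 4, 'h': 5, 'z': 16, 'c': 59}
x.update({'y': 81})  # {'a': 4, 'h': 5, 'z': 16, 'c': 59, 'y': 81}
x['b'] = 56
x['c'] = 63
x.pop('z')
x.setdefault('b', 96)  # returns 56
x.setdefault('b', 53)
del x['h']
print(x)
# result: {'a': 4, 'c': 63, 'y': 81, 'b': 56}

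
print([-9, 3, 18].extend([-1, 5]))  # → None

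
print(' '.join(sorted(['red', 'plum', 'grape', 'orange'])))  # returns grape orange plum red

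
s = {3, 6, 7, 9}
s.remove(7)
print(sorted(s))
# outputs [3, 6, 9]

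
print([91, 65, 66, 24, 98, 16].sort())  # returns None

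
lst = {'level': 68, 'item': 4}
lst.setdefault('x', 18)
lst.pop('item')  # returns 4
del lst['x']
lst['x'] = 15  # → {'level': 68, 'x': 15}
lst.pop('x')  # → 15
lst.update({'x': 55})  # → {'level': 68, 'x': 55}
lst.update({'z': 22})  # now {'level': 68, 'x': 55, 'z': 22}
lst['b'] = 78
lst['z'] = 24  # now {'level': 68, 'x': 55, 'z': 24, 'b': 78}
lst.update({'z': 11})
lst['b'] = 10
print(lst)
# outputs {'level': 68, 'x': 55, 'z': 11, 'b': 10}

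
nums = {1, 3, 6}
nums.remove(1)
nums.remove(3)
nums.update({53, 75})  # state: {6, 53, 75}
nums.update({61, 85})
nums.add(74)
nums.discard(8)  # {6, 53, 61, 74, 75, 85}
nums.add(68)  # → {6, 53, 61, 68, 74, 75, 85}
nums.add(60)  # {6, 53, 60, 61, 68, 74, 75, 85}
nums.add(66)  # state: {6, 53, 60, 61, 66, 68, 74, 75, 85}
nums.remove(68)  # {6, 53, 60, 61, 66, 74, 75, 85}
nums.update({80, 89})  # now {6, 53, 60, 61, 66, 74, 75, 80, 85, 89}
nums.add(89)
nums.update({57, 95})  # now {6, 53, 57, 60, 61, 66, 74, 75, 80, 85, 89, 95}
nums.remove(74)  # {6, 53, 57, 60, 61, 66, 75, 80, 85, 89, 95}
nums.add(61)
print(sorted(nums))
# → [6, 53, 57, 60, 61, 66, 75, 80, 85, 89, 95]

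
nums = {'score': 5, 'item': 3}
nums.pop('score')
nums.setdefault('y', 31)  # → 31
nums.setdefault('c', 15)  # 15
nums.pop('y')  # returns 31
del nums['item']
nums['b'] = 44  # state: {'c': 15, 'b': 44}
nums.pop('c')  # 15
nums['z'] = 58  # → {'b': 44, 'z': 58}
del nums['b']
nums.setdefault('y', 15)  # 15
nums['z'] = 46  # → {'z': 46, 'y': 15}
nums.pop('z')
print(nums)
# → {'y': 15}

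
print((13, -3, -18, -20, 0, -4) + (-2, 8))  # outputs (13, -3, -18, -20, 0, -4, -2, 8)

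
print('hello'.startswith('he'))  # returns True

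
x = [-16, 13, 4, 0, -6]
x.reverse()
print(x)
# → [-6, 0, 4, 13, -16]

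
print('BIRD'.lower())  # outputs bird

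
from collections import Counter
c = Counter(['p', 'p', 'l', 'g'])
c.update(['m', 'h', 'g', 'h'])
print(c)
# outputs Counter({'p': 2, 'g': 2, 'h': 2, 'l': 1, 'm': 1})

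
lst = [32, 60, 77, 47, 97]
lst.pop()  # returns 97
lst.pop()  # 47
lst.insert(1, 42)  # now [32, 42, 60, 77]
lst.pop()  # 77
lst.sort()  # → [32, 42, 60]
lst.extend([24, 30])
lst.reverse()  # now [30, 24, 60, 42, 32]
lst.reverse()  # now [32, 42, 60, 24, 30]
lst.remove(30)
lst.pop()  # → 24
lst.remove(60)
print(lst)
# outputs [32, 42]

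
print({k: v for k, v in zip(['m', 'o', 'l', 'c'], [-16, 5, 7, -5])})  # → {'m': -16, 'o': 5, 'l': 7, 'c': -5}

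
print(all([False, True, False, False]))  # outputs False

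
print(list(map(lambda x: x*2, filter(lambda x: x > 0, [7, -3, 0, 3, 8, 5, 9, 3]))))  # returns [14, 6, 16, 10, 18, 6]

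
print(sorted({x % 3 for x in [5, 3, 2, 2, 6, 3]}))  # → [0, 2]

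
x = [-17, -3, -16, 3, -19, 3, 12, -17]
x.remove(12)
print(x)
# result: [-17, -3, -16, 3, -19, 3, -17]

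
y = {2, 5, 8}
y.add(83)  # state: {2, 5, 8, 83}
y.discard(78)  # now {2, 5, 8, 83}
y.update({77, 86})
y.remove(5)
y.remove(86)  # {2, 8, 77, 83}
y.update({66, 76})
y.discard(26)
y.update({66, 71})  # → {2, 8, 66, 71, 76, 77, 83}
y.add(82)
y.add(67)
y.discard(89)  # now {2, 8, 66, 67, 71, 76, 77, 82, 83}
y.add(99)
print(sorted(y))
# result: [2, 8, 66, 67, 71, 76, 77, 82, 83, 99]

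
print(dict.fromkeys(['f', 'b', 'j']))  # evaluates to {'f': None, 'b': None, 'j': None}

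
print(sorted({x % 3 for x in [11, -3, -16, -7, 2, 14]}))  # [0, 2]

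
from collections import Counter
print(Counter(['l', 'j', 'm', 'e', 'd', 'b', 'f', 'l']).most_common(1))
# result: [('l', 2)]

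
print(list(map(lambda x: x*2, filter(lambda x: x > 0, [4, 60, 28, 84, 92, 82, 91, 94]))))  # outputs [8, 120, 56, 168, 184, 164, 182, 188]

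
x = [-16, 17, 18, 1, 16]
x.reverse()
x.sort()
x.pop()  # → 18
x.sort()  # [-16, 1, 16, 17]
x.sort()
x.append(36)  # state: [-16, 1, 16, 17, 36]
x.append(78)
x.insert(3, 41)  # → [-16, 1, 16, 41, 17, 36, 78]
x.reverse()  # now [78, 36, 17, 41, 16, 1, -16]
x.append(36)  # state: [78, 36, 17, 41, 16, 1, -16, 36]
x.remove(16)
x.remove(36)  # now [78, 17, 41, 1, -16, 36]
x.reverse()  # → [36, -16, 1, 41, 17, 78]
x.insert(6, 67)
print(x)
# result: [36, -16, 1, 41, 17, 78, 67]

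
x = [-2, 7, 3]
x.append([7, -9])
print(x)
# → [-2, 7, 3, [7, -9]]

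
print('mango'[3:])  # go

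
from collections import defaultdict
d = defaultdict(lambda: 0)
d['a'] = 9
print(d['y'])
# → 0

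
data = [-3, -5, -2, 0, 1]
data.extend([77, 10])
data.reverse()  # [10, 77, 1, 0, -2, -5, -3]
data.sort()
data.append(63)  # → [-5, -3, -2, 0, 1, 10, 77, 63]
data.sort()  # [-5, -3, -2, 0, 1, 10, 63, 77]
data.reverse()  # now [77, 63, 10, 1, 0, -2, -3, -5]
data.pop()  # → -5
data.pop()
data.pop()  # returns -2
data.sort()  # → [0, 1, 10, 63, 77]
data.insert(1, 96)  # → [0, 96, 1, 10, 63, 77]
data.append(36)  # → [0, 96, 1, 10, 63, 77, 36]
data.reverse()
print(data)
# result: [36, 77, 63, 10, 1, 96, 0]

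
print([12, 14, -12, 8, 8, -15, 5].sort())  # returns None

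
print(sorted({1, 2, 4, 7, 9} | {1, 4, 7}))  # [1, 2, 4, 7, 9]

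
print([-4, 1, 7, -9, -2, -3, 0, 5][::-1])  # [5, 0, -3, -2, -9, 7, 1, -4]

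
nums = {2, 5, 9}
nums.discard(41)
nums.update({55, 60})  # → {2, 5, 9, 55, 60}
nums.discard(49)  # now {2, 5, 9, 55, 60}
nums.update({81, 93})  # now {2, 5, 9, 55, 60, 81, 93}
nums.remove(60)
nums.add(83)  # {2, 5, 9, 55, 81, 83, 93}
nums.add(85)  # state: {2, 5, 9, 55, 81, 83, 85, 93}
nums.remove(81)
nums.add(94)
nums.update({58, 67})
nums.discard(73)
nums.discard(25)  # {2, 5, 9, 55, 58, 67, 83, 85, 93, 94}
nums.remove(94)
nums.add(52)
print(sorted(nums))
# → [2, 5, 9, 52, 55, 58, 67, 83, 85, 93]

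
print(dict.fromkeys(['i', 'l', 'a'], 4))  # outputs {'i': 4, 'l': 4, 'a': 4}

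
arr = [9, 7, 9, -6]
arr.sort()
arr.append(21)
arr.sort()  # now [-6, 7, 9, 9, 21]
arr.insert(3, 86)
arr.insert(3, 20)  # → [-6, 7, 9, 20, 86, 9, 21]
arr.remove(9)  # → [-6, 7, 20, 86, 9, 21]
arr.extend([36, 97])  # [-6, 7, 20, 86, 9, 21, 36, 97]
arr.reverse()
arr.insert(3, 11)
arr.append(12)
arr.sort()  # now [-6, 7, 9, 11, 12, 20, 21, 36, 86, 97]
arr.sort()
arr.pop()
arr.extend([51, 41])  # [-6, 7, 9, 11, 12, 20, 21, 36, 86, 51, 41]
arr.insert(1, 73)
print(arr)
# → [-6, 73, 7, 9, 11, 12, 20, 21, 36, 86, 51, 41]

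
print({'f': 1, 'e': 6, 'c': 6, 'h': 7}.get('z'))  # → None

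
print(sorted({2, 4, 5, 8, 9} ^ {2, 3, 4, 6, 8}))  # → [3, 5, 6, 9]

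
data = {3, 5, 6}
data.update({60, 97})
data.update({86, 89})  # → {3, 5, 6, 60, 86, 89, 97}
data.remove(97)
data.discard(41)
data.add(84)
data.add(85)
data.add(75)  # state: {3, 5, 6, 60, 75, 84, 85, 86, 89}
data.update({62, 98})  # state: {3, 5, 6, 60, 62, 75, 84, 85, 86, 89, 98}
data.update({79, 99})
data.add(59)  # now {3, 5, 6, 59, 60, 62, 75, 79, 84, 85, 86, 89, 98, 99}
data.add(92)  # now {3, 5, 6, 59, 60, 62, 75, 79, 84, 85, 86, 89, 92, 98, 99}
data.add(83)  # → {3, 5, 6, 59, 60, 62, 75, 79, 83, 84, 85, 86, 89, 92, 98, 99}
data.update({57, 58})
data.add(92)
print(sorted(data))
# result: [3, 5, 6, 57, 58, 59, 60, 62, 75, 79, 83, 84, 85, 86, 89, 92, 98, 99]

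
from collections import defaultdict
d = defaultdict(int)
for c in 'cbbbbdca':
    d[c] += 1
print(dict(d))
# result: {'c': 2, 'b': 4, 'd': 1, 'a': 1}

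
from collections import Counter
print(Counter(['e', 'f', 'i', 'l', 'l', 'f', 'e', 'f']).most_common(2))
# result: [('f', 3), ('e', 2)]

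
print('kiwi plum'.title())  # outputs Kiwi Plum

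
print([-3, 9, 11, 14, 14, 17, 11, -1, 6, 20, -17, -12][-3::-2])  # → [20, -1, 17, 14, 9]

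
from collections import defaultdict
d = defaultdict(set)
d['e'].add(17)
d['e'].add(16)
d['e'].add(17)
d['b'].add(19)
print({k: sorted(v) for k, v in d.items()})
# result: {'e': [16, 17], 'b': [19]}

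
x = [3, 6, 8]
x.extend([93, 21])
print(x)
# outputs [3, 6, 8, 93, 21]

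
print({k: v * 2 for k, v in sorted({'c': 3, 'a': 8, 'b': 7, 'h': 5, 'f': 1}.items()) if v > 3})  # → {'a': 16, 'b': 14, 'h': 10}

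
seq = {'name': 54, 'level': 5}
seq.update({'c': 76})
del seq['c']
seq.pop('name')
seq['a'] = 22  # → {'level': 5, 'a': 22}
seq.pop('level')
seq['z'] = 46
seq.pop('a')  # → 22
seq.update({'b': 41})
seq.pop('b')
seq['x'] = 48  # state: {'z': 46, 'x': 48}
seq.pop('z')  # 46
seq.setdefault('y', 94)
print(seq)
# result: {'x': 48, 'y': 94}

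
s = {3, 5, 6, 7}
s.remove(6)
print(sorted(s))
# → [3, 5, 7]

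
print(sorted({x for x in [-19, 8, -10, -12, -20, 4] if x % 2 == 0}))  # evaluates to [-20, -12, -10, 4, 8]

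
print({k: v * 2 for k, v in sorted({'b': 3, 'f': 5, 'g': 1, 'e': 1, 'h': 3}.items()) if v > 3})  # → {'f': 10}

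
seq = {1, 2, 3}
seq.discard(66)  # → {1, 2, 3}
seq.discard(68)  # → {1, 2, 3}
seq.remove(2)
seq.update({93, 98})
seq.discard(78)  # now {1, 3, 93, 98}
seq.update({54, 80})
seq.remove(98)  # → {1, 3, 54, 80, 93}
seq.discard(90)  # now {1, 3, 54, 80, 93}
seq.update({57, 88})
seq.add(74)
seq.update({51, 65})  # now {1, 3, 51, 54, 57, 65, 74, 80, 88, 93}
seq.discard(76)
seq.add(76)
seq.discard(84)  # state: {1, 3, 51, 54, 57, 65, 74, 76, 80, 88, 93}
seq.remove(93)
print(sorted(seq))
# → [1, 3, 51, 54, 57, 65, 74, 76, 80, 88]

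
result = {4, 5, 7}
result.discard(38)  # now {4, 5, 7}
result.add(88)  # {4, 5, 7, 88}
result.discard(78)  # {4, 5, 7, 88}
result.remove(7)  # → {4, 5, 88}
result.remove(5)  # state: {4, 88}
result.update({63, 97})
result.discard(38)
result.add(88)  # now {4, 63, 88, 97}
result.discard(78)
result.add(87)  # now {4, 63, 87, 88, 97}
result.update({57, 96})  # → {4, 57, 63, 87, 88, 96, 97}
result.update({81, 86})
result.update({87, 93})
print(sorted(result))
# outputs [4, 57, 63, 81, 86, 87, 88, 93, 96, 97]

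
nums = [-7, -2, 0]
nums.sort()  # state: [-7, -2, 0]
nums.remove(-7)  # [-2, 0]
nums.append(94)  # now [-2, 0, 94]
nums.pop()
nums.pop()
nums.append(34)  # [-2, 34]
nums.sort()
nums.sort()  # [-2, 34]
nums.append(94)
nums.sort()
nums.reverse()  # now [94, 34, -2]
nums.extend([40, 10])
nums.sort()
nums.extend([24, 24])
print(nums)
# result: [-2, 10, 34, 40, 94, 24, 24]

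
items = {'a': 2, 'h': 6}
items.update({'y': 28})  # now {'a': 2, 'h': 6, 'y': 28}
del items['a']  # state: {'h': 6, 'y': 28}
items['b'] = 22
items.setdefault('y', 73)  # 28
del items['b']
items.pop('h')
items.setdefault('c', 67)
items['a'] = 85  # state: {'y': 28, 'c': 67, 'a': 85}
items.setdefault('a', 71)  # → 85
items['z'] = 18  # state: {'y': 28, 'c': 67, 'a': 85, 'z': 18}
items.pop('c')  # 67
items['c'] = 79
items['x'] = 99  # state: {'y': 28, 'a': 85, 'z': 18, 'c': 79, 'x': 99}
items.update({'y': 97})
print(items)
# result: {'y': 97, 'a': 85, 'z': 18, 'c': 79, 'x': 99}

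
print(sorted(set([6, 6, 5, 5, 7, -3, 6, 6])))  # [-3, 5, 6, 7]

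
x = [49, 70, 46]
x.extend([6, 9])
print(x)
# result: [49, 70, 46, 6, 9]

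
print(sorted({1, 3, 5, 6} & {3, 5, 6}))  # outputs [3, 5, 6]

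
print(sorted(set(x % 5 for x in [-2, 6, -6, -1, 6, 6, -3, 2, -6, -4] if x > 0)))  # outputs [1, 2]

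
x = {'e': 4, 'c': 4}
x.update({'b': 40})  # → {'e': 4, 'c': 4, 'b': 40}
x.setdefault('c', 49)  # 4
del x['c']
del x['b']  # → {'e': 4}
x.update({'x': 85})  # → {'e': 4, 'x': 85}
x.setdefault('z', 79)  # 79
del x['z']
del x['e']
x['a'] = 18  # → {'x': 85, 'a': 18}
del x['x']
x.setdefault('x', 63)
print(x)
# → {'a': 18, 'x': 63}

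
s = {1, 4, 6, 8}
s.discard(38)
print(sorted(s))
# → [1, 4, 6, 8]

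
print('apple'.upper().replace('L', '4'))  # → APP4E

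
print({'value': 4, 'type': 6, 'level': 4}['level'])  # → 4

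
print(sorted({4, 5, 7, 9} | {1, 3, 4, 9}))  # [1, 3, 4, 5, 7, 9]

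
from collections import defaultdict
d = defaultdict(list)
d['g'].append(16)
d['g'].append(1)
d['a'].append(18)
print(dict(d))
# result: {'g': [16, 1], 'a': [18]}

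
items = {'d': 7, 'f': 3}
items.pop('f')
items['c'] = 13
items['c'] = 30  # {'d': 7, 'c': 30}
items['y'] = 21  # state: {'d': 7, 'c': 30, 'y': 21}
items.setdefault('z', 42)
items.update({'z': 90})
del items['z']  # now {'d': 7, 'c': 30, 'y': 21}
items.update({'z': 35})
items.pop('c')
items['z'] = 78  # {'d': 7, 'y': 21, 'z': 78}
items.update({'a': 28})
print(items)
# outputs {'d': 7, 'y': 21, 'z': 78, 'a': 28}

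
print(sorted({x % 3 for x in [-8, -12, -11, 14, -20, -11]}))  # [0, 1, 2]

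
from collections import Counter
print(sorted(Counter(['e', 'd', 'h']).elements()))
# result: ['d', 'e', 'h']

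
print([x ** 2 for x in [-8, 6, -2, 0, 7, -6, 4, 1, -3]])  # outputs [64, 36, 4, 0, 49, 36, 16, 1, 9]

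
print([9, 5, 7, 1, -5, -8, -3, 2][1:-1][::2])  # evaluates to [5, 1, -8]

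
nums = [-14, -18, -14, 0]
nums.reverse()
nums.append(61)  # [0, -14, -18, -14, 61]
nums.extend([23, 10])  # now [0, -14, -18, -14, 61, 23, 10]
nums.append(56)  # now [0, -14, -18, -14, 61, 23, 10, 56]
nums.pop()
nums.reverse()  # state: [10, 23, 61, -14, -18, -14, 0]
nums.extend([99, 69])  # [10, 23, 61, -14, -18, -14, 0, 99, 69]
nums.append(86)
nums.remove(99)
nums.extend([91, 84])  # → [10, 23, 61, -14, -18, -14, 0, 69, 86, 91, 84]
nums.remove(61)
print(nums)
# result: [10, 23, -14, -18, -14, 0, 69, 86, 91, 84]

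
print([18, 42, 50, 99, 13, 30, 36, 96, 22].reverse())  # None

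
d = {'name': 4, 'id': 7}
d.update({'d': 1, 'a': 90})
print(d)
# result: {'name': 4, 'id': 7, 'd': 1, 'a': 90}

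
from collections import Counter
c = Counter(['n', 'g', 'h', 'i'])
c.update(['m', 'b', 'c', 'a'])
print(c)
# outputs Counter({'n': 1, 'g': 1, 'h': 1, 'i': 1, 'm': 1, 'b': 1, 'c': 1, 'a': 1})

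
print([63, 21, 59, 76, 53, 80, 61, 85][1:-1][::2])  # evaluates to [21, 76, 80]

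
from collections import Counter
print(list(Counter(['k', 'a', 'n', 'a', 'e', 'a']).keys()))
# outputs ['k', 'a', 'n', 'e']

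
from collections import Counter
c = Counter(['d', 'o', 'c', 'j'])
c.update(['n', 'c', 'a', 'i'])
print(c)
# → Counter({'c': 2, 'd': 1, 'o': 1, 'j': 1, 'n': 1, 'a': 1, 'i': 1})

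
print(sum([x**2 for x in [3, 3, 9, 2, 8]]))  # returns 167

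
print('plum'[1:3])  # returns lu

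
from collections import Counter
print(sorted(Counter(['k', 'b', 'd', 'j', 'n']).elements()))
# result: ['b', 'd', 'j', 'k', 'n']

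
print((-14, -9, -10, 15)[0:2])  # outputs (-14, -9)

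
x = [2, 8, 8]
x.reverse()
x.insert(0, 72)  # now [72, 8, 8, 2]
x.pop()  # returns 2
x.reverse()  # [8, 8, 72]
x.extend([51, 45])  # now [8, 8, 72, 51, 45]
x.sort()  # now [8, 8, 45, 51, 72]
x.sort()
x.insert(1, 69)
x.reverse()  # [72, 51, 45, 8, 69, 8]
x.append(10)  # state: [72, 51, 45, 8, 69, 8, 10]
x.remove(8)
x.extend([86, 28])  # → [72, 51, 45, 69, 8, 10, 86, 28]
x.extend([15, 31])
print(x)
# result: [72, 51, 45, 69, 8, 10, 86, 28, 15, 31]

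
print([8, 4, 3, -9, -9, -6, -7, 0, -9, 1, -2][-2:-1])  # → [1]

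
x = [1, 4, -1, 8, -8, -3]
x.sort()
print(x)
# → [-8, -3, -1, 1, 4, 8]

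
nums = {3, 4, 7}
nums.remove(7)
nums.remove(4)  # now {3}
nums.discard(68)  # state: {3}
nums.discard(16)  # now {3}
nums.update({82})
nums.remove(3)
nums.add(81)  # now {81, 82}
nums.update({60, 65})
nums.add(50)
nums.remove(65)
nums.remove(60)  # {50, 81, 82}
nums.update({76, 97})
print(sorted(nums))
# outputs [50, 76, 81, 82, 97]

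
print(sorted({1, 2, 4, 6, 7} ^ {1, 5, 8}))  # [2, 4, 5, 6, 7, 8]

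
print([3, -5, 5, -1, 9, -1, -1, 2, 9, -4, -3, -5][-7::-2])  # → [-1, -1, -5]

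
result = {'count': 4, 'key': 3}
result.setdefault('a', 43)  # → 43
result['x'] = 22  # {'count': 4, 'key': 3, 'a': 43, 'x': 22}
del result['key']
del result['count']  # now {'a': 43, 'x': 22}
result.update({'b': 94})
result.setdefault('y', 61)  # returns 61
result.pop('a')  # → 43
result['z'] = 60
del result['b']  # {'x': 22, 'y': 61, 'z': 60}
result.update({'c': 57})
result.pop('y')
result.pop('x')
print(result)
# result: {'z': 60, 'c': 57}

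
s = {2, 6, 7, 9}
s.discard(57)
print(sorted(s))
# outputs [2, 6, 7, 9]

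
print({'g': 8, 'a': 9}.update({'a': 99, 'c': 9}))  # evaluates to None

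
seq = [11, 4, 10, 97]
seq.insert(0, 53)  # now [53, 11, 4, 10, 97]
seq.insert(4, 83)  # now [53, 11, 4, 10, 83, 97]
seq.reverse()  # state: [97, 83, 10, 4, 11, 53]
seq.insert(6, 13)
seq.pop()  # 13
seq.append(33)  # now [97, 83, 10, 4, 11, 53, 33]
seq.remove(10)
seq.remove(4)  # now [97, 83, 11, 53, 33]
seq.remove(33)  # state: [97, 83, 11, 53]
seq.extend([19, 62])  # [97, 83, 11, 53, 19, 62]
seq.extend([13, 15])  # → [97, 83, 11, 53, 19, 62, 13, 15]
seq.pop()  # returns 15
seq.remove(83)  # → [97, 11, 53, 19, 62, 13]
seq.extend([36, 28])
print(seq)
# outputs [97, 11, 53, 19, 62, 13, 36, 28]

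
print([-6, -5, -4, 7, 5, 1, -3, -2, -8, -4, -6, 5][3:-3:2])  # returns [7, 1, -2]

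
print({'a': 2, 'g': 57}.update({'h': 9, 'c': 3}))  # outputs None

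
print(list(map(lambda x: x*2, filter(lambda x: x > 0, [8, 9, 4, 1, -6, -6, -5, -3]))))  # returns [16, 18, 8, 2]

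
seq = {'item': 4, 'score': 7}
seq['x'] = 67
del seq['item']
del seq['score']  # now {'x': 67}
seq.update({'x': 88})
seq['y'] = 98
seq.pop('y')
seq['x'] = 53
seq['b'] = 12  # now {'x': 53, 'b': 12}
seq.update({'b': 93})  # {'x': 53, 'b': 93}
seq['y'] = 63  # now {'x': 53, 'b': 93, 'y': 63}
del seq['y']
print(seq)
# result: {'x': 53, 'b': 93}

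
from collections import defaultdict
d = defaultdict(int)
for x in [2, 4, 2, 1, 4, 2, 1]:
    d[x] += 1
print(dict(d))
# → {2: 3, 4: 2, 1: 2}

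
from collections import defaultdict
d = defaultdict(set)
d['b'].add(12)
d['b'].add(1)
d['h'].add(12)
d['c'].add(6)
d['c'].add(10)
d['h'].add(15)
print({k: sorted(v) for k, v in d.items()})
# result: {'b': [1, 12], 'h': [12, 15], 'c': [6, 10]}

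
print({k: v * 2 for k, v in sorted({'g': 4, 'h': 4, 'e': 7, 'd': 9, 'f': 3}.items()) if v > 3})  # {'d': 18, 'e': 14, 'g': 8, 'h': 8}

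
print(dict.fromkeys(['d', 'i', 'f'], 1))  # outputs {'d': 1, 'i': 1, 'f': 1}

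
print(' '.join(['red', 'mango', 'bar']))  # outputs red mango bar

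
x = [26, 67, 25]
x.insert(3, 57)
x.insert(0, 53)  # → [53, 26, 67, 25, 57]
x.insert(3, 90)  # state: [53, 26, 67, 90, 25, 57]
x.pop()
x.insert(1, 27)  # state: [53, 27, 26, 67, 90, 25]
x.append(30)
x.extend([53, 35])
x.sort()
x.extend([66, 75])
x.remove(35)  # [25, 26, 27, 30, 53, 53, 67, 90, 66, 75]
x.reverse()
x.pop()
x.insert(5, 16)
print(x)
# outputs [75, 66, 90, 67, 53, 16, 53, 30, 27, 26]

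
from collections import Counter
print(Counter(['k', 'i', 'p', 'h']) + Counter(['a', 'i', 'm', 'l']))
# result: Counter({'i': 2, 'k': 1, 'p': 1, 'h': 1, 'a': 1, 'm': 1, 'l': 1})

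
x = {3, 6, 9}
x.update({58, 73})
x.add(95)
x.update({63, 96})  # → {3, 6, 9, 58, 63, 73, 95, 96}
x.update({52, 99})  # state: {3, 6, 9, 52, 58, 63, 73, 95, 96, 99}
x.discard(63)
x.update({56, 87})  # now {3, 6, 9, 52, 56, 58, 73, 87, 95, 96, 99}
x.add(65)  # {3, 6, 9, 52, 56, 58, 65, 73, 87, 95, 96, 99}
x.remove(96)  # {3, 6, 9, 52, 56, 58, 65, 73, 87, 95, 99}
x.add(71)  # {3, 6, 9, 52, 56, 58, 65, 71, 73, 87, 95, 99}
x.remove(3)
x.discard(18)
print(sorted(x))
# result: [6, 9, 52, 56, 58, 65, 71, 73, 87, 95, 99]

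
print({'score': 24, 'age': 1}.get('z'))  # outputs None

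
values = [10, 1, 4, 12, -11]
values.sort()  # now [-11, 1, 4, 10, 12]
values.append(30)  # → [-11, 1, 4, 10, 12, 30]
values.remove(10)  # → [-11, 1, 4, 12, 30]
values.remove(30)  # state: [-11, 1, 4, 12]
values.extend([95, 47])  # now [-11, 1, 4, 12, 95, 47]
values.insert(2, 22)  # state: [-11, 1, 22, 4, 12, 95, 47]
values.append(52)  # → [-11, 1, 22, 4, 12, 95, 47, 52]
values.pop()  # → 52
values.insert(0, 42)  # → [42, -11, 1, 22, 4, 12, 95, 47]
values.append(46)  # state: [42, -11, 1, 22, 4, 12, 95, 47, 46]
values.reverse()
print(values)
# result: [46, 47, 95, 12, 4, 22, 1, -11, 42]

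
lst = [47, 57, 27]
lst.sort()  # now [27, 47, 57]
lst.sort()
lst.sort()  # [27, 47, 57]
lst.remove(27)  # [47, 57]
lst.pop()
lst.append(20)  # [47, 20]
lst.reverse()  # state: [20, 47]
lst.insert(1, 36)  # [20, 36, 47]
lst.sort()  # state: [20, 36, 47]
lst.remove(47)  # [20, 36]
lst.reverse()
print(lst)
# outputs [36, 20]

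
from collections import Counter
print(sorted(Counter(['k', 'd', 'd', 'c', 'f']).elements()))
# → ['c', 'd', 'd', 'f', 'k']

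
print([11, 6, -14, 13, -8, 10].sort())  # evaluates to None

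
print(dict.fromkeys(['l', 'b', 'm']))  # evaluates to {'l': None, 'b': None, 'm': None}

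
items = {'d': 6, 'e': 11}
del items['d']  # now {'e': 11}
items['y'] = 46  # {'e': 11, 'y': 46}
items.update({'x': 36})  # {'e': 11, 'y': 46, 'x': 36}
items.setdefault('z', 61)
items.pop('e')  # 11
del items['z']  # {'y': 46, 'x': 36}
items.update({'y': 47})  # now {'y': 47, 'x': 36}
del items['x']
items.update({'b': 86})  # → {'y': 47, 'b': 86}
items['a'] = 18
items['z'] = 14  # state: {'y': 47, 'b': 86, 'a': 18, 'z': 14}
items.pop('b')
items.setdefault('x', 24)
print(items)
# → {'y': 47, 'a': 18, 'z': 14, 'x': 24}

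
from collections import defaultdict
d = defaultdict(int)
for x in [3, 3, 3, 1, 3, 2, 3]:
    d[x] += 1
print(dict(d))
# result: {3: 5, 1: 1, 2: 1}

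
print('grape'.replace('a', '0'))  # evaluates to gr0pe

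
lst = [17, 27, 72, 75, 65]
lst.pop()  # 65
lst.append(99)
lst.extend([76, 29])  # [17, 27, 72, 75, 99, 76, 29]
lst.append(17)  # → [17, 27, 72, 75, 99, 76, 29, 17]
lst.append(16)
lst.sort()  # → [16, 17, 17, 27, 29, 72, 75, 76, 99]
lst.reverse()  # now [99, 76, 75, 72, 29, 27, 17, 17, 16]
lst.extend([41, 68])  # [99, 76, 75, 72, 29, 27, 17, 17, 16, 41, 68]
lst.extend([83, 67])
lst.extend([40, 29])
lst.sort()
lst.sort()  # [16, 17, 17, 27, 29, 29, 40, 41, 67, 68, 72, 75, 76, 83, 99]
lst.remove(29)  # [16, 17, 17, 27, 29, 40, 41, 67, 68, 72, 75, 76, 83, 99]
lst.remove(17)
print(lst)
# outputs [16, 17, 27, 29, 40, 41, 67, 68, 72, 75, 76, 83, 99]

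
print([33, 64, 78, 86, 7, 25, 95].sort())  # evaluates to None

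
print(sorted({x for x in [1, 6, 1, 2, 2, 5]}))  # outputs [1, 2, 5, 6]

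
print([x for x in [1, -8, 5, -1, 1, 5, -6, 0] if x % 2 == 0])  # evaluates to [-8, -6, 0]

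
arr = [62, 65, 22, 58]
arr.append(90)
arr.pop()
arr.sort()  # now [22, 58, 62, 65]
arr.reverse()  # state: [65, 62, 58, 22]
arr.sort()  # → [22, 58, 62, 65]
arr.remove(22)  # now [58, 62, 65]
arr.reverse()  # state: [65, 62, 58]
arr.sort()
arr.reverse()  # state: [65, 62, 58]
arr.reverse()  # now [58, 62, 65]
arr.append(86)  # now [58, 62, 65, 86]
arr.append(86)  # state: [58, 62, 65, 86, 86]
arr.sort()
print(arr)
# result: [58, 62, 65, 86, 86]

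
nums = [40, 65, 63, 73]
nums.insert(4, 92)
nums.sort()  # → [40, 63, 65, 73, 92]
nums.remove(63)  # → [40, 65, 73, 92]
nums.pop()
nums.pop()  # 73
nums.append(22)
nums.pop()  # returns 22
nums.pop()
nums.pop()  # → 40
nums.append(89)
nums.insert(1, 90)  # [89, 90]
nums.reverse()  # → [90, 89]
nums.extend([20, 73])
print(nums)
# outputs [90, 89, 20, 73]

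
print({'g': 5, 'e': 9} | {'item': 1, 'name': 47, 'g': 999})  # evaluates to {'g': 999, 'e': 9, 'item': 1, 'name': 47}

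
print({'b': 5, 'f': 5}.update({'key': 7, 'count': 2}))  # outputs None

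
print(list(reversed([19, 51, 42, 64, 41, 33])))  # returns [33, 41, 64, 42, 51, 19]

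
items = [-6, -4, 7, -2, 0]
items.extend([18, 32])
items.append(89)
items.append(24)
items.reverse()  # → [24, 89, 32, 18, 0, -2, 7, -4, -6]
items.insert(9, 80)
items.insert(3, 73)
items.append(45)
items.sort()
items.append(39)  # [-6, -4, -2, 0, 7, 18, 24, 32, 45, 73, 80, 89, 39]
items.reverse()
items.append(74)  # [39, 89, 80, 73, 45, 32, 24, 18, 7, 0, -2, -4, -6, 74]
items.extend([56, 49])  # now [39, 89, 80, 73, 45, 32, 24, 18, 7, 0, -2, -4, -6, 74, 56, 49]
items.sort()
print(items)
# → [-6, -4, -2, 0, 7, 18, 24, 32, 39, 45, 49, 56, 73, 74, 80, 89]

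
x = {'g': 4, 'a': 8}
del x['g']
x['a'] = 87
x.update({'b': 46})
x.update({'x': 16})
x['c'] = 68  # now {'a': 87, 'b': 46, 'x': 16, 'c': 68}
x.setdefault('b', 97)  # 46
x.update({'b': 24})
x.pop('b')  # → 24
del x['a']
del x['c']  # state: {'x': 16}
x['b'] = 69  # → {'x': 16, 'b': 69}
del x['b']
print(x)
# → {'x': 16}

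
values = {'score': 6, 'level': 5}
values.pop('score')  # 6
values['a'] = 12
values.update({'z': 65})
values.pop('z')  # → 65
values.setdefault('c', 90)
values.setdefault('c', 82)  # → 90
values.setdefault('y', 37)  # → 37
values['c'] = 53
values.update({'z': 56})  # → {'level': 5, 'a': 12, 'c': 53, 'y': 37, 'z': 56}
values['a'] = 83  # {'level': 5, 'a': 83, 'c': 53, 'y': 37, 'z': 56}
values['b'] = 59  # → {'level': 5, 'a': 83, 'c': 53, 'y': 37, 'z': 56, 'b': 59}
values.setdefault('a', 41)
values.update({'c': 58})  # {'level': 5, 'a': 83, 'c': 58, 'y': 37, 'z': 56, 'b': 59}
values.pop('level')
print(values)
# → {'a': 83, 'c': 58, 'y': 37, 'z': 56, 'b': 59}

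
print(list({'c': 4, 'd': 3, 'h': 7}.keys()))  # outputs ['c', 'd', 'h']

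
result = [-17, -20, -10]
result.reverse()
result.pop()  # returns -17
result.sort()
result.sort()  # [-20, -10]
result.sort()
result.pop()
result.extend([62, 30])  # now [-20, 62, 30]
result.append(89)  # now [-20, 62, 30, 89]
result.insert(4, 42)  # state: [-20, 62, 30, 89, 42]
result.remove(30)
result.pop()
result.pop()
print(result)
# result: [-20, 62]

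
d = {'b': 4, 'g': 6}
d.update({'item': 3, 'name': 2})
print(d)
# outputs {'b': 4, 'g': 6, 'item': 3, 'name': 2}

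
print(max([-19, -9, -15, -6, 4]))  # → 4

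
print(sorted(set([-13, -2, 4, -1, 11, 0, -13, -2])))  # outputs [-13, -2, -1, 0, 4, 11]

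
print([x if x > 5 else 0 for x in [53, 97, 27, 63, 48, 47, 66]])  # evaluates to [53, 97, 27, 63, 48, 47, 66]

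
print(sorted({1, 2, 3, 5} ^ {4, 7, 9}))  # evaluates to [1, 2, 3, 4, 5, 7, 9]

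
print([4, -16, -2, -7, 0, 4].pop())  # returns 4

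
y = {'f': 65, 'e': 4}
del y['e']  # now {'f': 65}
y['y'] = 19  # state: {'f': 65, 'y': 19}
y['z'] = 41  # {'f': 65, 'y': 19, 'z': 41}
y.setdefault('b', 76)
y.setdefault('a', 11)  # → 11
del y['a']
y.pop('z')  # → 41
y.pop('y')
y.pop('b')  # 76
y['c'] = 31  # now {'f': 65, 'c': 31}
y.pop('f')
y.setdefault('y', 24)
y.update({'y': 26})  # {'c': 31, 'y': 26}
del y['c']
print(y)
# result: {'y': 26}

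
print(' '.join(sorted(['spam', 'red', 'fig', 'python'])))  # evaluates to fig python red spam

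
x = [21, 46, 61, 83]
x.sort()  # [21, 46, 61, 83]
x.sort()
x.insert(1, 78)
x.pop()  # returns 83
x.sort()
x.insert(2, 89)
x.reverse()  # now [78, 61, 89, 46, 21]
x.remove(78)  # [61, 89, 46, 21]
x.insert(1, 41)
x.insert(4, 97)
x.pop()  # 21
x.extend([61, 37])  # [61, 41, 89, 46, 97, 61, 37]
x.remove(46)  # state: [61, 41, 89, 97, 61, 37]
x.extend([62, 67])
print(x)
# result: [61, 41, 89, 97, 61, 37, 62, 67]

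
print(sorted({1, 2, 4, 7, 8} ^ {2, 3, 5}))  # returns [1, 3, 4, 5, 7, 8]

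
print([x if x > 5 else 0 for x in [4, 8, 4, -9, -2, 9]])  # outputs [0, 8, 0, 0, 0, 9]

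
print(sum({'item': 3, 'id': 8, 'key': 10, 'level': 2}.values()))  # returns 23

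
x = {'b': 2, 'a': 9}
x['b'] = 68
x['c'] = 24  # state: {'b': 68, 'a': 9, 'c': 24}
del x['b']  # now {'a': 9, 'c': 24}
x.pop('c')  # 24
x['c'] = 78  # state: {'a': 9, 'c': 78}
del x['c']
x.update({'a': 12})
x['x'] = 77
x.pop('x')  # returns 77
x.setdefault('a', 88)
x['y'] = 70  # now {'a': 12, 'y': 70}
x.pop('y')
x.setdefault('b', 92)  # 92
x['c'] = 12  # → {'a': 12, 'b': 92, 'c': 12}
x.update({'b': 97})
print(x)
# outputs {'a': 12, 'b': 97, 'c': 12}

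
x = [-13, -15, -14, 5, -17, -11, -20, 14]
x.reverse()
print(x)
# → [14, -20, -11, -17, 5, -14, -15, -13]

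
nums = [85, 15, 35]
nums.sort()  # [15, 35, 85]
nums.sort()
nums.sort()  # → [15, 35, 85]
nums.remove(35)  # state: [15, 85]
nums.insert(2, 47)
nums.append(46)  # [15, 85, 47, 46]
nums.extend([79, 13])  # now [15, 85, 47, 46, 79, 13]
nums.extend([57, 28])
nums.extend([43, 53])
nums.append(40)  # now [15, 85, 47, 46, 79, 13, 57, 28, 43, 53, 40]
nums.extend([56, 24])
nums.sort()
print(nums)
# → [13, 15, 24, 28, 40, 43, 46, 47, 53, 56, 57, 79, 85]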